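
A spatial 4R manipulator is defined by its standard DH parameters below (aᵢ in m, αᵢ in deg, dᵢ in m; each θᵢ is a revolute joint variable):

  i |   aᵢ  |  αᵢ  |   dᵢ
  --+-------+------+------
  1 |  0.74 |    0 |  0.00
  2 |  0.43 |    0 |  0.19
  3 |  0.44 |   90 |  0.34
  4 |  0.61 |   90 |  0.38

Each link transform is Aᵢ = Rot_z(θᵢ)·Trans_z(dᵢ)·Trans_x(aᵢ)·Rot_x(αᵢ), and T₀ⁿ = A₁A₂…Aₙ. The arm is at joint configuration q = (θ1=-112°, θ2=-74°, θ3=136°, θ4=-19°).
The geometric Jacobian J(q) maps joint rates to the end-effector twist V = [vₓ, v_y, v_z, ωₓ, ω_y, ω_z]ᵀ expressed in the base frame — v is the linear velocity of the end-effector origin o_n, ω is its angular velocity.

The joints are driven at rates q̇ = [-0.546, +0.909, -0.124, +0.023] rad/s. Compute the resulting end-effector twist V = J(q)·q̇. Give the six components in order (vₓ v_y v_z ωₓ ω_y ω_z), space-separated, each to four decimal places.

-0.1435 0.0793 0.0133 -0.0176 -0.0148 0.2390

o_n = [-0.3424, -1.6643, 0.3314]
J₁: ẑ×o_n = [1.6643, -0.3424, 0.0000], ω = ẑ
J2: z=[0.0000, 0.0000, 1.0000] o=[-0.2772, -0.6861, 0.0000] → [0.9782, -0.0652, 0.0000, 0.0000, 0.0000, 1.0000]
J3: z=[0.0000, 0.0000, 1.0000] o=[-0.7049, -0.6412, 0.1900] → [1.0231, 0.3625, -0.0000, 0.0000, 0.0000, 1.0000]
J4: z=[-0.7660, -0.6428, 0.0000] o=[-0.4220, -0.9782, 0.5300] → [0.1277, -0.1521, 0.5768, -0.7660, -0.6428, 0.0000]
V = J·q̇ = [-0.1435, 0.0793, 0.0133, -0.0176, -0.0148, 0.2390]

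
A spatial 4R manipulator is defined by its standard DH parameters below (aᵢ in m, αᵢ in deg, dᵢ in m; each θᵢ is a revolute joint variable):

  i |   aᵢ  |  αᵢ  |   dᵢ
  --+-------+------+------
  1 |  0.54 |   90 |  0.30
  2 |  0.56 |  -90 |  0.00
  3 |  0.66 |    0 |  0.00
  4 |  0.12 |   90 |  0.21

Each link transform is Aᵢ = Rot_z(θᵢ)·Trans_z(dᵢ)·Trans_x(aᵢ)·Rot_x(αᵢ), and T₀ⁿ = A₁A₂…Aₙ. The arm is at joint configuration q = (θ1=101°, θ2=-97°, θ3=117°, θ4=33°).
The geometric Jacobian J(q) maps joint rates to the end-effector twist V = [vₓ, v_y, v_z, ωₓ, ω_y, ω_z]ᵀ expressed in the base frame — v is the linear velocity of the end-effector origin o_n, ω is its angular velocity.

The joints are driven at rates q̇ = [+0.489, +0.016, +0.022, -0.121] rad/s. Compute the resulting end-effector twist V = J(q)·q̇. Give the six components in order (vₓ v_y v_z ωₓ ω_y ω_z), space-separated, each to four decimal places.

-0.2940 -0.3762 0.0100 0.0345 -0.0934 0.5011

o_n = [-0.7753, 0.5923, 0.1191]
J₁: ẑ×o_n = [-0.5923, -0.7753, 0.0000], ω = ẑ
J2: z=[0.9816, 0.1908, 0.0000] o=[-0.1030, 0.5301, 0.3000] → [-0.0345, 0.1775, 0.1894, 0.9816, 0.1908, 0.0000]
J3: z=[-0.1894, 0.9743, -0.1219] o=[-0.0900, 0.4631, -0.2558] → [0.3811, 0.1545, 0.6432, -0.1894, 0.9743, -0.1219]
J4: z=[-0.1894, 0.9743, -0.1219] o=[-0.6742, 0.3867, 0.0416] → [0.1006, 0.0270, 0.0596, -0.1894, 0.9743, -0.1219]
V = J·q̇ = [-0.2940, -0.3762, 0.0100, 0.0345, -0.0934, 0.5011]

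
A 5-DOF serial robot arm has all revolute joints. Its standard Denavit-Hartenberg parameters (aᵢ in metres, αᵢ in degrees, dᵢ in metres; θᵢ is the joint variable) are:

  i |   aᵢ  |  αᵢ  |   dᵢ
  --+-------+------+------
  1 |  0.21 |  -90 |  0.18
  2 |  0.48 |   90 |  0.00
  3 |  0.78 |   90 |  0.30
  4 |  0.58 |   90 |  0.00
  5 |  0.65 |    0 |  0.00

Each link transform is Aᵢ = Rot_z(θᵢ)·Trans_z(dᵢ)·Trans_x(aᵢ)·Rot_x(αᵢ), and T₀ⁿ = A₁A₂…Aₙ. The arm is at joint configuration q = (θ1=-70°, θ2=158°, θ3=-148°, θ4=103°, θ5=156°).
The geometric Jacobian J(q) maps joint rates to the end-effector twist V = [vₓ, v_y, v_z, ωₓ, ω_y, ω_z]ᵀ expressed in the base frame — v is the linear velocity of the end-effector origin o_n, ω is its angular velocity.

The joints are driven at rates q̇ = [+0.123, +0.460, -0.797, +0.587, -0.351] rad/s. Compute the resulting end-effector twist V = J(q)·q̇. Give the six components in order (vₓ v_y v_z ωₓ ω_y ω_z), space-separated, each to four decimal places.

0.9232 0.0967 -0.1790 0.9648 0.6796 0.9431

o_n = [0.0321, -0.6459, 0.0358]
J₁: ẑ×o_n = [0.6459, 0.0321, -0.0000], ω = ẑ
J2: z=[0.9397, 0.3420, 0.0000] o=[0.0718, -0.1973, 0.1800] → [-0.0493, 0.1355, -0.4079, 0.9397, 0.3420, 0.0000]
J3: z=[0.1281, -0.3520, -0.9272] o=[-0.0804, 0.2209, 0.0002] → [-0.8162, -0.1088, -0.0715, 0.1281, -0.3520, -0.9272]
J4: z=[0.9650, -0.1717, 0.1985] o=[-0.2206, -0.6024, -0.0302] → [-0.0027, -0.0135, 0.0014, 0.9650, -0.1717, 0.1985]
J5: z=[-0.1943, -0.9757, 0.1010] o=[-0.1183, -0.6813, -0.5956] → [-0.6196, 0.1379, 0.1399, -0.1943, -0.9757, 0.1010]
V = J·q̇ = [0.9232, 0.0967, -0.1790, 0.9648, 0.6796, 0.9431]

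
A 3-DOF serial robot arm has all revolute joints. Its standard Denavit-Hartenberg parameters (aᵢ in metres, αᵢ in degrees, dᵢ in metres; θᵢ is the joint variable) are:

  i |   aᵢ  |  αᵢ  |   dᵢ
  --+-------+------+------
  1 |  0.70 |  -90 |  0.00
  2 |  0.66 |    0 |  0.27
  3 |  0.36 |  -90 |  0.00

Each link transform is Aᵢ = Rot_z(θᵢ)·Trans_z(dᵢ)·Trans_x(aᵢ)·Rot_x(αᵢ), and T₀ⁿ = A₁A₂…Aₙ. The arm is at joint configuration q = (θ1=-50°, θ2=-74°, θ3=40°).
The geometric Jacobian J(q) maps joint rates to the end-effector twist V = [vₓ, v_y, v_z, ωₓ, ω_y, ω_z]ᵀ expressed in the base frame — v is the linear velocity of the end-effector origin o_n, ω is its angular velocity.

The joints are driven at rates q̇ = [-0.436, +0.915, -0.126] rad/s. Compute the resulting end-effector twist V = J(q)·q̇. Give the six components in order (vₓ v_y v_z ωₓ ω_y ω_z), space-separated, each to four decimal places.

o_n = [0.9656, -0.7307, 0.8357]
J₁: ẑ×o_n = [0.7307, 0.9656, -0.0000], ω = ẑ
J2: z=[0.7660, 0.6428, 0.0000] o=[0.4500, -0.5362, 0.0000] → [0.5372, -0.6402, -0.4804, 0.7660, 0.6428, 0.0000]
J3: z=[0.7660, 0.6428, 0.0000] o=[0.7737, -0.5020, 0.6344] → [0.1294, -0.1542, -0.2985, 0.7660, 0.6428, 0.0000]
V = J·q̇ = [0.1567, -0.9874, -0.4019, 0.6044, 0.5072, -0.4360]

0.1567 -0.9874 -0.4019 0.6044 0.5072 -0.4360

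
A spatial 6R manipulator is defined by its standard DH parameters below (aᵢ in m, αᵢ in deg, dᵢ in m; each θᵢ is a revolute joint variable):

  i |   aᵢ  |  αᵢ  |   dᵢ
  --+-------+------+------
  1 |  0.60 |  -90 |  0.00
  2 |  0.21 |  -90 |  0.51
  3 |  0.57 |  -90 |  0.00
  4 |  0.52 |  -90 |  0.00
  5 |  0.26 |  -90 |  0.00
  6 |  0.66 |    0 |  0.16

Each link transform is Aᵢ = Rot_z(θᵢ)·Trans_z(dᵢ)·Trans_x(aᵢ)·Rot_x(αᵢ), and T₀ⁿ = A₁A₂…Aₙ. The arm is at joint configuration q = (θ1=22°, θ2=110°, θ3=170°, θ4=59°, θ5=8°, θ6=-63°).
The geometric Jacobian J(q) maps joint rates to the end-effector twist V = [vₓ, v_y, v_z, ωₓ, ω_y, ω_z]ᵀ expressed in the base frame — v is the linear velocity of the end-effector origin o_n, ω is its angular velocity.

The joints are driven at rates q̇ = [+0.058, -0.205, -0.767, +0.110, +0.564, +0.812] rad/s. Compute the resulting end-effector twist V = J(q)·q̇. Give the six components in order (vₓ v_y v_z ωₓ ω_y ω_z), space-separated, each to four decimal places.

o_n = [1.6516, 0.8525, -0.0855]
J₁: ẑ×o_n = [-0.8525, 1.6516, 0.0000], ω = ẑ
J2: z=[-0.3746, 0.9272, 0.0000] o=[0.5563, 0.2248, 0.0000] → [-0.0793, -0.0320, -1.2507, -0.3746, 0.9272, 0.0000]
J3: z=[-0.8713, -0.3520, 0.3420] o=[0.2987, 0.6707, -0.1973] → [-0.1016, 0.5602, 0.3179, -0.8713, -0.3520, 0.3420]
J4: z=[-0.3138, 0.9353, 0.1632] o=[0.5138, 0.6509, 0.3302] → [-0.4217, 0.0552, -1.1276, -0.3138, 0.9353, 0.1632]
J5: z=[0.1253, 0.2112, -0.9694] o=[1.0032, 0.7984, 0.4255] → [-0.0555, -0.5646, -0.1302, 0.1253, 0.2112, -0.9694]
J6: z=[0.1798, -0.9657, -0.1871] o=[1.2568, 0.8377, 0.4669] → [0.5362, 0.0254, 0.3839, 0.1798, -0.9657, -0.1871]
V = J·q̇ = [0.4024, -0.6190, 0.1269, 0.9272, -0.4823, -0.8851]

0.4024 -0.6190 0.1269 0.9272 -0.4823 -0.8851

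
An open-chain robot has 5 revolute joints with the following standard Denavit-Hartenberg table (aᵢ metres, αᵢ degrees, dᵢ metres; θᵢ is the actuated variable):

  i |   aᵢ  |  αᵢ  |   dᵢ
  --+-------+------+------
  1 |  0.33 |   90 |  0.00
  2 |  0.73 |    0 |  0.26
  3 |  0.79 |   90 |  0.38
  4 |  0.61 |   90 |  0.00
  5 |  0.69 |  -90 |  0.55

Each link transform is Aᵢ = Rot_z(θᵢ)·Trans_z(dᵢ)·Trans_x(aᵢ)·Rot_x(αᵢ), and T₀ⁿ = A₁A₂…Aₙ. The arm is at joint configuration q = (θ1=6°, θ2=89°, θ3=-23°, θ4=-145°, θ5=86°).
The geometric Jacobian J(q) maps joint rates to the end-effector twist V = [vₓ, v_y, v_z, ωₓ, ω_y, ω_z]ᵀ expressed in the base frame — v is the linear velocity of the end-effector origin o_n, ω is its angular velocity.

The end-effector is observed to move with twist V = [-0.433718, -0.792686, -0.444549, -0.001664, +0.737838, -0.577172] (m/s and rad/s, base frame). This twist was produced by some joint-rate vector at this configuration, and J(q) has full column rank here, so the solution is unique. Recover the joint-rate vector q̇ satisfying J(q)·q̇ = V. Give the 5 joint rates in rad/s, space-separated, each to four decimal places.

-0.9950 -0.6000 0.4550 -0.1010 -0.7190

o_n = [1.0146, -0.6103, 0.3909]
J₁: ẑ×o_n = [0.6103, 1.0146, -0.0000], ω = ẑ
J2: z=[0.1045, -0.9945, 0.0000] o=[0.3282, 0.0345, 0.0000] → [-0.3888, -0.0409, 0.6153, 0.1045, -0.9945, 0.0000]
J3: z=[0.1045, -0.9945, 0.0000] o=[0.3680, -0.2227, 0.7299] → [0.3371, 0.0354, 0.6025, 0.1045, -0.9945, 0.0000]
J4: z=[0.9085, 0.0955, -0.4067] o=[0.7273, -0.5671, 1.4516] → [-0.1189, 0.8468, -0.0667, 0.9085, 0.0955, -0.4067]
J5: z=[-0.1464, -0.8391, -0.5240] o=[0.4886, -0.2404, 0.9951] → [0.3131, -0.3641, 0.4955, -0.1464, -0.8391, -0.5240]
q̇ = J⁺·V = [-0.9950, -0.6000, 0.4550, -0.1010, -0.7190]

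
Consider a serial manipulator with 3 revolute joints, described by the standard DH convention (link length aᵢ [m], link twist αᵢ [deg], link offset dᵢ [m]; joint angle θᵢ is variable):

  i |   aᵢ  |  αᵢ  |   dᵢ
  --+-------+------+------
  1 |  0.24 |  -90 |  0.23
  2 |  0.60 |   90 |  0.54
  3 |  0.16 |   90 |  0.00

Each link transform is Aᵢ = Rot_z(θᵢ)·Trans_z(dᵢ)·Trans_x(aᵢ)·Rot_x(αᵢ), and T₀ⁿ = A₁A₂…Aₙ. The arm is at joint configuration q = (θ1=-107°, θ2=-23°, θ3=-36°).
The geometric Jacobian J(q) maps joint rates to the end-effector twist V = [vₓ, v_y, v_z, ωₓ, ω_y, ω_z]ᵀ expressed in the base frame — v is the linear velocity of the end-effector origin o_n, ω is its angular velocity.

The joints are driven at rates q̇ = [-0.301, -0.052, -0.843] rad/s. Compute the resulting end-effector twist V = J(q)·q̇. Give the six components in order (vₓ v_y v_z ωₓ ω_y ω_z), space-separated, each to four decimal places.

-0.3803 0.0677 0.0039 -0.1460 -0.2998 -1.0770

o_n = [0.1600, -1.0020, 0.5150]
J₁: ẑ×o_n = [1.0020, 0.1600, -0.0000], ω = ẑ
J2: z=[0.9563, -0.2924, 0.0000] o=[-0.0702, -0.2295, 0.2300] → [-0.0833, -0.2726, -0.6715, 0.9563, -0.2924, 0.0000]
J3: z=[0.1142, 0.3737, 0.9205] o=[0.2848, -0.9156, 0.4644] → [0.0985, -0.1206, 0.0367, 0.1142, 0.3737, 0.9205]
V = J·q̇ = [-0.3803, 0.0677, 0.0039, -0.1460, -0.2998, -1.0770]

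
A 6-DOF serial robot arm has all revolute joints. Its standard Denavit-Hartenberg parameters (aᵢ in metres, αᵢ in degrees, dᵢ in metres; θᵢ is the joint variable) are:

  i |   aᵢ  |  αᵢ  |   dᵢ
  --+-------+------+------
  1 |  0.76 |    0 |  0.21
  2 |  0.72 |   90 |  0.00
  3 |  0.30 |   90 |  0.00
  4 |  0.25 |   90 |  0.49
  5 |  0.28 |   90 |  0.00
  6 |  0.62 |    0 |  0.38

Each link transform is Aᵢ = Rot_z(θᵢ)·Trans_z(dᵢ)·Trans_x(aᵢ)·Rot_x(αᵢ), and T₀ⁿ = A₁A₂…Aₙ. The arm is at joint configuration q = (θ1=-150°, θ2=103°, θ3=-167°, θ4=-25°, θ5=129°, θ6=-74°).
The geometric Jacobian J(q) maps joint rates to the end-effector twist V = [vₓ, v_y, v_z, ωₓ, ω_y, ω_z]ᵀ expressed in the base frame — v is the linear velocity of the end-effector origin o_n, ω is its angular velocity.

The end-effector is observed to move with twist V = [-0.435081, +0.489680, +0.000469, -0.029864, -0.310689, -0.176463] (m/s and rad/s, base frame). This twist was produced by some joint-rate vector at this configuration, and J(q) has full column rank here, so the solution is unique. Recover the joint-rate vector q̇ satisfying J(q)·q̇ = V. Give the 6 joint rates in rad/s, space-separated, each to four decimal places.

o_n = [-1.1712, -0.4598, 1.0844]
J₁: ẑ×o_n = [0.4598, -1.1712, 0.0000], ω = ẑ
J2: z=[0.0000, 0.0000, 1.0000] o=[-0.6582, -0.3800, 0.2100] → [0.0798, -0.5130, 0.0000, 0.0000, 0.0000, 1.0000]
J3: z=[-0.7314, -0.6820, 0.0000] o=[-0.1671, -0.9066, 0.2100] → [-0.5963, 0.6395, -1.0116, -0.7314, -0.6820, 0.0000]
J4: z=[-0.1534, 0.1645, 0.9744] o=[-0.3665, -0.6928, 0.1425] → [-0.0721, -0.6396, 0.0966, -0.1534, 0.1645, 0.9744]
J5: z=[0.9437, 0.3169, 0.0951] o=[-0.5150, -0.3787, 0.5690] → [0.1711, -0.5488, 0.1315, 0.9437, 0.3169, 0.0951]
J6: z=[-0.3244, 0.8294, 0.4548] o=[-0.4967, -0.5075, 0.8169] → [0.2002, -0.2200, 0.5440, -0.3244, 0.8294, 0.4548]
q̇ = J⁺·V = [-0.8340, 0.1640, -0.3280, 0.8560, -0.3770, -0.6700]

-0.8340 0.1640 -0.3280 0.8560 -0.3770 -0.6700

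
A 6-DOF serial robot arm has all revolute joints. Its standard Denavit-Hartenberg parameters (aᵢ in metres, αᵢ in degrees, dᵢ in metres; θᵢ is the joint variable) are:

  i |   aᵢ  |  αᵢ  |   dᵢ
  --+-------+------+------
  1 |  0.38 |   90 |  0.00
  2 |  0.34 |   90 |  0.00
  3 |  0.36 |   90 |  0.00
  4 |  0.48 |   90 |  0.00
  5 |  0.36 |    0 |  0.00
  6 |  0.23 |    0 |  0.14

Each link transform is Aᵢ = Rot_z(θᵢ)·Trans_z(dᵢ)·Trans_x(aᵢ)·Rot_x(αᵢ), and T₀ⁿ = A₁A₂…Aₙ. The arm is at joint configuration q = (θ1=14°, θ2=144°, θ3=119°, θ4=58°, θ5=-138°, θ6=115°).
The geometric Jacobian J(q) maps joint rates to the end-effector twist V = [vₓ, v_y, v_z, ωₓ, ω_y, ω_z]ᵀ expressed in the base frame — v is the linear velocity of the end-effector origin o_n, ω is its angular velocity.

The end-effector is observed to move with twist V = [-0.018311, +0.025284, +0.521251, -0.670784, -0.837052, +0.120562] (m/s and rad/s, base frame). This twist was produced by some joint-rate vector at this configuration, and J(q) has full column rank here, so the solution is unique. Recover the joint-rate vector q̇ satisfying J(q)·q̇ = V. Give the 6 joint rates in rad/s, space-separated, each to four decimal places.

0.3000 0.2200 -0.5890 0.7200 0.0740 0.0350

o_n = [0.8695, -0.2521, 0.0603]
J₁: ẑ×o_n = [0.2521, 0.8695, -0.0000], ω = ẑ
J2: z=[0.2419, -0.9703, 0.0000] o=[0.3687, 0.0919, 0.0000] → [-0.0585, -0.0146, 0.4027, 0.2419, -0.9703, 0.0000]
J3: z=[0.5703, 0.1422, 0.8090] o=[0.1018, 0.0254, 0.1998] → [0.2046, 0.7007, -0.2674, 0.5703, 0.1422, 0.8090]
J4: z=[-0.5693, -0.6416, 0.5141] o=[0.3150, -0.2460, 0.0973] → [0.0268, 0.2641, 0.3593, -0.5693, -0.6416, 0.5141]
J5: z=[0.2000, -0.7146, -0.6704] o=[0.6978, -0.3798, 0.3541] → [0.2955, -0.0564, 0.1483, 0.2000, -0.7146, -0.6704]
J6: z=[0.2000, -0.7146, -0.6704] o=[0.6216, -0.1507, 0.0871] → [-0.0489, -0.1609, 0.1569, 0.2000, -0.7146, -0.6704]
q̇ = J⁺·V = [0.3000, 0.2200, -0.5890, 0.7200, 0.0740, 0.0350]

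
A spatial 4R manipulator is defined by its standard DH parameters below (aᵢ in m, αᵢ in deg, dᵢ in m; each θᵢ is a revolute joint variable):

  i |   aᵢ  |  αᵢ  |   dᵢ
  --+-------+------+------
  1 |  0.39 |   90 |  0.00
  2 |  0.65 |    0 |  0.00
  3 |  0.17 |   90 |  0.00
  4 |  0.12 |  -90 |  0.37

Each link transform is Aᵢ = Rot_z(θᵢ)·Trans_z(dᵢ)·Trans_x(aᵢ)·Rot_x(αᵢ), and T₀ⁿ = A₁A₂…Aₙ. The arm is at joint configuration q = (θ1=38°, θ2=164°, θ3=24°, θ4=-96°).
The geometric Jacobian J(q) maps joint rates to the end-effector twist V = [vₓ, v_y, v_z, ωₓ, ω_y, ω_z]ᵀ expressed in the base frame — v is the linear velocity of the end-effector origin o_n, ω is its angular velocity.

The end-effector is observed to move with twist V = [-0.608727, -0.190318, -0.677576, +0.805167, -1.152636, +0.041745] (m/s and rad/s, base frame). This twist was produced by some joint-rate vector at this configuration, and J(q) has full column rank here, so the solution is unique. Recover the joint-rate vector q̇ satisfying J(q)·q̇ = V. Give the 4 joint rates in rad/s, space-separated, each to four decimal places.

o_n = [-0.4220, -0.1782, 0.5236]
J₁: ẑ×o_n = [0.1782, -0.4220, 0.0000], ω = ẑ
J2: z=[0.6157, -0.7880, 0.0000] o=[0.3073, 0.2401, 0.0000] → [-0.4126, -0.3224, -0.8322, 0.6157, -0.7880, 0.0000]
J3: z=[0.6157, -0.7880, 0.0000] o=[-0.1850, -0.1446, 0.1792] → [-0.2715, -0.2121, -0.2074, 0.6157, -0.7880, 0.0000]
J4: z=[-0.1097, -0.0857, 0.9903] o=[-0.3177, -0.2482, 0.1555] → [-0.1009, -0.0629, -0.0166, -0.1097, -0.0857, 0.9903]
q̇ = J⁺·V = [-0.4930, 0.6040, 0.8000, 0.5400]

-0.4930 0.6040 0.8000 0.5400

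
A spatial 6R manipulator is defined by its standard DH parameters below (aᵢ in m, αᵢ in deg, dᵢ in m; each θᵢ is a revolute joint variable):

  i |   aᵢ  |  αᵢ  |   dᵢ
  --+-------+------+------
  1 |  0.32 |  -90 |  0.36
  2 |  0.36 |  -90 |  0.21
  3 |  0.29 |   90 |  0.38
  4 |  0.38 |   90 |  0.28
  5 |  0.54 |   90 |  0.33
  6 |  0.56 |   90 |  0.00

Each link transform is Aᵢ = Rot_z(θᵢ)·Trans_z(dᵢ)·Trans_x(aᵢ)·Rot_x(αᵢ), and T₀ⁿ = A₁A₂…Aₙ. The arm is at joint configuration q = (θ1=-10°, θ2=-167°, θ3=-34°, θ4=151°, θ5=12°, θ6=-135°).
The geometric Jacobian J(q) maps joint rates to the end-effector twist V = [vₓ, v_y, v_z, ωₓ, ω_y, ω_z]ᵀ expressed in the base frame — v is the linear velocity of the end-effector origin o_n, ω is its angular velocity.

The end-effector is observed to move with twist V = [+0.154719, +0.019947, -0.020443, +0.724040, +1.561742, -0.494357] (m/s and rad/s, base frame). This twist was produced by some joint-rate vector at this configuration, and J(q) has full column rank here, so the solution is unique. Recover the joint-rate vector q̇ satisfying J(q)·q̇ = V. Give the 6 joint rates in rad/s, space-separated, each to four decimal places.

-0.1440 0.7420 -0.0760 0.2870 -0.1000 -0.7790

o_n = [0.4824, 0.2769, 0.9252]
J₁: ẑ×o_n = [-0.2769, 0.4824, 0.0000], ω = ẑ
J2: z=[0.1736, 0.9848, 0.0000] o=[0.3151, -0.0556, 0.3600] → [0.5566, -0.0982, -0.1070, 0.1736, 0.9848, 0.0000]
J3: z=[0.2215, -0.0391, 0.9744] o=[0.0062, 0.2122, 0.4410] → [-0.0820, 0.3568, 0.0330, 0.2215, -0.0391, 0.9744]
J4: z=[0.6805, 0.7218, -0.1258] o=[-0.1122, 0.3977, 0.8653] → [0.0281, -0.1156, -0.5114, 0.6805, 0.7218, -0.1258]
J5: z=[-0.1448, 0.3008, 0.9426] o=[0.3513, 0.3630, 0.9476] → [0.0744, 0.1203, -0.0270, -0.1448, 0.3008, 0.9426]
J6: z=[-0.5163, -0.8356, 0.1873] o=[0.7593, 0.2141, 1.4079] → [0.3916, -0.3011, -0.2638, -0.5163, -0.8356, 0.1873]
q̇ = J⁺·V = [-0.1440, 0.7420, -0.0760, 0.2870, -0.1000, -0.7790]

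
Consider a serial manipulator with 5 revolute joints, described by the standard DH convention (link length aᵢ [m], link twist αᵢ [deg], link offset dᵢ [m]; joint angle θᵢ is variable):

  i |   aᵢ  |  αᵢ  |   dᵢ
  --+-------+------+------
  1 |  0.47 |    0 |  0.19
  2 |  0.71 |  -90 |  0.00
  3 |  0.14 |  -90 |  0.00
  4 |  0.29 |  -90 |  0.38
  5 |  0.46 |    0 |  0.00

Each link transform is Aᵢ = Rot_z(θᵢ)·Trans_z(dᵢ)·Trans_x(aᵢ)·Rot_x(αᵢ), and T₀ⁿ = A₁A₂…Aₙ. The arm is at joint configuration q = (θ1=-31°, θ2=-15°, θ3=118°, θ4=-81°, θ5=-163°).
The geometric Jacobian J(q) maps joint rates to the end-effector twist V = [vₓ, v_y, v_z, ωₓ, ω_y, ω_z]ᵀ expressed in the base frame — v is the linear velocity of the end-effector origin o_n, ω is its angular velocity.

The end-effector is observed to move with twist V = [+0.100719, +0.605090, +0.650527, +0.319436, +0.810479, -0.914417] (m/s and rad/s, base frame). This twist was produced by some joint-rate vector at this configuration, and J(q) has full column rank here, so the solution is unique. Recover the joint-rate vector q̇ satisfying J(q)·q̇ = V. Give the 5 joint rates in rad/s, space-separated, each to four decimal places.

o_n = [0.4360, -0.4895, 0.3286]
J₁: ẑ×o_n = [0.4895, 0.4360, -0.0000], ω = ẑ
J2: z=[0.0000, 0.0000, 1.0000] o=[0.4029, -0.2421, 0.1900] → [0.2474, 0.0331, -0.0000, 0.0000, 0.0000, 1.0000]
J3: z=[0.7193, 0.6947, 0.0000] o=[0.8961, -0.7528, 0.1900] → [0.0963, -0.0997, 0.5090, 0.7193, 0.6947, 0.0000]
J4: z=[-0.6133, 0.6351, 0.4695] o=[0.8504, -0.7055, 0.0664] → [0.0652, -0.0337, 0.1307, -0.6133, 0.6351, 0.4695]
J5: z=[-0.4346, 0.2249, -0.8721] o=[0.8086, -0.2499, 0.2047] → [-0.1811, 0.3788, 0.1879, -0.4346, 0.2249, -0.8721]
q̇ = J⁺·V = [0.8140, -0.8320, 0.9450, -0.1020, 0.9730]

0.8140 -0.8320 0.9450 -0.1020 0.9730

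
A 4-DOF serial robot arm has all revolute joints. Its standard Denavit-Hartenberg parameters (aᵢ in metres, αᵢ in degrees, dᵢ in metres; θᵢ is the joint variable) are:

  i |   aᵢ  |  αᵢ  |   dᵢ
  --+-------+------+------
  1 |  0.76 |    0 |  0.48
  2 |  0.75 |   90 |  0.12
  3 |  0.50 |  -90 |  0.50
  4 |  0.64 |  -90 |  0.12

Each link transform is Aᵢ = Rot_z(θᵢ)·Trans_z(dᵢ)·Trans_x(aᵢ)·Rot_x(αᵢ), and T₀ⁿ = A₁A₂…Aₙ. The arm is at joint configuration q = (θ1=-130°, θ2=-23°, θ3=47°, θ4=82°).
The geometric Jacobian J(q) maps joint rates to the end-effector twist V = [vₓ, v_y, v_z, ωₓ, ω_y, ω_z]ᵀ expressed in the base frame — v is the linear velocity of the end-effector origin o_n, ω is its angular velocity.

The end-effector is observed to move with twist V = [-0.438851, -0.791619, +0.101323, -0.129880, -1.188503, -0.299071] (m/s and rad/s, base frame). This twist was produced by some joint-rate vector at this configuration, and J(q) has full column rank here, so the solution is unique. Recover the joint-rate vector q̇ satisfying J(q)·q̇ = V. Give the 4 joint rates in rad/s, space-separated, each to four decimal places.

o_n = [-1.3758, -1.1844, 1.1127]
J₁: ẑ×o_n = [1.1844, -1.3758, 0.0000], ω = ẑ
J2: z=[0.0000, 0.0000, 1.0000] o=[-0.4885, -0.5822, 0.4800] → [0.6022, -0.8873, 0.0000, 0.0000, 0.0000, 1.0000]
J3: z=[-0.4540, 0.8910, 0.0000] o=[-1.1568, -0.9227, 0.6000] → [0.4568, 0.2327, 0.3140, -0.4540, 0.8910, 0.0000]
J4: z=[0.6516, 0.3320, 0.6820] o=[-1.6876, -0.6320, 0.9657] → [0.4256, 0.1169, -0.4635, 0.6516, 0.3320, 0.6820]
q̇ = J⁺·V = [0.3630, -0.0510, -1.0000, -0.8960]

0.3630 -0.0510 -1.0000 -0.8960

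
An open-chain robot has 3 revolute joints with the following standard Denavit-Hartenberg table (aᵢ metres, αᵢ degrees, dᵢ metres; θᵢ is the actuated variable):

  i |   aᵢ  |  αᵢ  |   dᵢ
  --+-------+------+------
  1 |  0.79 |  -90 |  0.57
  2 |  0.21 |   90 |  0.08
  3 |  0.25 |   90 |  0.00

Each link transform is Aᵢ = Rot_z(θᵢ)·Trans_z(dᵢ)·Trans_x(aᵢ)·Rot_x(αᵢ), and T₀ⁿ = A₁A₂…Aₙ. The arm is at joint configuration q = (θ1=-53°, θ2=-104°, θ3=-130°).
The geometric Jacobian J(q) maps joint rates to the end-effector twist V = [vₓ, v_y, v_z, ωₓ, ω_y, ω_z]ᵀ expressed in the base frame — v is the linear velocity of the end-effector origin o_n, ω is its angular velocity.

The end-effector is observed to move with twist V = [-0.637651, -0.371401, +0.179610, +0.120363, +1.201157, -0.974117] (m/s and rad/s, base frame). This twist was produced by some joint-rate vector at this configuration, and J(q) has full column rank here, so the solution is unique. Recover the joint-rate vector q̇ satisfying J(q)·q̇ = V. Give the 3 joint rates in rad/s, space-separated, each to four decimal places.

-0.7530 0.8190 0.9140

o_n = [0.3792, -0.6885, 0.6178]
J₁: ẑ×o_n = [0.6885, 0.3792, -0.0000], ω = ẑ
J2: z=[0.7986, 0.6018, 0.0000] o=[0.4754, -0.6309, 0.5700] → [0.0288, -0.0382, 0.0119, 0.7986, 0.6018, 0.0000]
J3: z=[-0.5839, 0.7749, -0.2419] o=[0.5088, -0.5422, 0.7738] → [-0.1562, -0.0597, 0.1858, -0.5839, 0.7749, -0.2419]
q̇ = J⁺·V = [-0.7530, 0.8190, 0.9140]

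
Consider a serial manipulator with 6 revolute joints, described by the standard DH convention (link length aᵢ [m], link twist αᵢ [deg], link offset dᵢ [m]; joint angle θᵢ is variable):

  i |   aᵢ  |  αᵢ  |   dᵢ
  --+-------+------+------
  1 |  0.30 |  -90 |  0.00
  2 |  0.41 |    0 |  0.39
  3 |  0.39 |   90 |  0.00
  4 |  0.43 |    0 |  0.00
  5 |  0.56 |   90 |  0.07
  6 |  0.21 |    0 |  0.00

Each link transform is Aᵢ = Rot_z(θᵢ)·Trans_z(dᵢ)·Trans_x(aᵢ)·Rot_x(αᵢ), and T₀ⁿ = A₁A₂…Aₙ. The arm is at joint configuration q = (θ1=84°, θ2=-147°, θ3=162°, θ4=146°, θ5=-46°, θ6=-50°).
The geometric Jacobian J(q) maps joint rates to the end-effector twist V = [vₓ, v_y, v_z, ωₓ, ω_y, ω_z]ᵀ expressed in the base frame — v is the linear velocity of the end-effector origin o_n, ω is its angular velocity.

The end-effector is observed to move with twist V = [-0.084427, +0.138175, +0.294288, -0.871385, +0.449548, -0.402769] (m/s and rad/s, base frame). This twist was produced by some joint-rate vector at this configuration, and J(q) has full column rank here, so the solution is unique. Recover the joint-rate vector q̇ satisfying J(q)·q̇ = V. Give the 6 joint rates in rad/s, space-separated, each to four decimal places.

o_n = [-1.3235, -0.0133, 0.1581]
J₁: ẑ×o_n = [0.0133, -1.3235, 0.0000], ω = ẑ
J2: z=[-0.9945, 0.1045, 0.0000] o=[0.0314, 0.2984, 0.0000] → [0.0165, 0.1572, 0.4516, -0.9945, 0.1045, 0.0000]
J3: z=[-0.9945, 0.1045, 0.0000] o=[-0.3924, -0.0028, 0.2233] → [-0.0068, -0.0649, 0.1077, -0.9945, 0.1045, 0.0000]
J4: z=[0.0271, 0.2574, 0.9659] o=[-0.3531, 0.3718, 0.1224] → [0.3812, -0.9383, 0.2394, 0.0271, 0.2574, 0.9659]
J5: z=[0.0271, 0.2574, 0.9659] o=[-0.6282, 0.0545, 0.2146] → [0.0509, -0.6701, 0.1771, 0.0271, 0.2574, 0.9659]
J6: z=[-0.0733, 0.9642, -0.2549] o=[-1.1846, 0.0367, 0.3074] → [-0.1567, 0.0245, 0.1376, -0.0733, 0.9642, -0.2549]
q̇ = J⁺·V = [0.2320, 0.6540, 0.1700, 0.0310, -0.5520, 0.5160]

0.2320 0.6540 0.1700 0.0310 -0.5520 0.5160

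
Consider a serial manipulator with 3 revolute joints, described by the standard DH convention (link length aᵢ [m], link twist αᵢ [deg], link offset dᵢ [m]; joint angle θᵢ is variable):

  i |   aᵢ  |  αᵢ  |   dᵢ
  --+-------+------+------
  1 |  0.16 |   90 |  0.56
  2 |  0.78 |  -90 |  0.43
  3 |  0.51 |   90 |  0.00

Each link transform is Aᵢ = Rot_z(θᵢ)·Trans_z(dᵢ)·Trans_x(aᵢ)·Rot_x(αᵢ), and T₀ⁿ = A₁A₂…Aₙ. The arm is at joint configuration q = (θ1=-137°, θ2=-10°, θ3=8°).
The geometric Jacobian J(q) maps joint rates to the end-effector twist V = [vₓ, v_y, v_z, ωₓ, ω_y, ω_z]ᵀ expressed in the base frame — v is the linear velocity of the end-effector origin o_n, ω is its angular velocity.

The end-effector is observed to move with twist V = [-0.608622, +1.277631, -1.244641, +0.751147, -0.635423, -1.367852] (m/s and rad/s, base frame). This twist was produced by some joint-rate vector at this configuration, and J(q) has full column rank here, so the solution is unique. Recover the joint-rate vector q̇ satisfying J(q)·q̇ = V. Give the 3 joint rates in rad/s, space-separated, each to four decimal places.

o_n = [-1.2874, -0.7096, 0.3369]
J₁: ẑ×o_n = [0.7096, -1.2874, 0.0000], ω = ẑ
J2: z=[-0.6820, 0.7314, 0.0000] o=[-0.1170, -0.1091, 0.5600] → [-0.1632, -0.1522, 1.2655, -0.6820, 0.7314, 0.0000]
J3: z=[-0.1270, -0.1184, 0.9848] o=[-0.9721, -0.3185, 0.4246] → [0.3956, -0.3217, 0.0123, -0.1270, -0.1184, 0.9848]
q̇ = J⁺·V = [-0.7100, -0.9770, -0.6680]

-0.7100 -0.9770 -0.6680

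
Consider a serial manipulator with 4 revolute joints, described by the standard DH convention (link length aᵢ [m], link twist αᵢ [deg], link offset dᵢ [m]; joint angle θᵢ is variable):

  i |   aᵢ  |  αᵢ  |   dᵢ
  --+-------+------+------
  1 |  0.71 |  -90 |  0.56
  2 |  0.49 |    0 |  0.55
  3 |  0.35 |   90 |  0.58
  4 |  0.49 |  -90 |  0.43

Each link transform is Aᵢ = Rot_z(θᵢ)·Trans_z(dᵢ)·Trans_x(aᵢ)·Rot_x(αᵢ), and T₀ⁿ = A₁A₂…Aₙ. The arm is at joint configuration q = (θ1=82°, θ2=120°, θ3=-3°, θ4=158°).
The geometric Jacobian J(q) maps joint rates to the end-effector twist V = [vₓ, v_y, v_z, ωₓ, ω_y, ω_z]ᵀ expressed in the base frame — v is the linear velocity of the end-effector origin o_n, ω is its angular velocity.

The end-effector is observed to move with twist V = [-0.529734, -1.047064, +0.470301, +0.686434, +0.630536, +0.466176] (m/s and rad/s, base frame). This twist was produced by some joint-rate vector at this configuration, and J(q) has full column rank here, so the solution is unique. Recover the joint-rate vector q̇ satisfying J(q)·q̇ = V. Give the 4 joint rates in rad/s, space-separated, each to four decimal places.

o_n = [-1.1761, 1.0696, 0.0334]
J₁: ẑ×o_n = [-1.0696, -1.1761, 0.0000], ω = ẑ
J2: z=[-0.9903, 0.1392, 0.0000] o=[0.0988, 0.7031, 0.5600] → [-0.0733, -0.5215, -0.1855, -0.9903, 0.1392, 0.0000]
J3: z=[-0.9903, 0.1392, 0.0000] o=[-0.4799, 0.5370, 0.1356] → [-0.0142, -0.1013, -0.4305, -0.9903, 0.1392, 0.0000]
J4: z=[0.1240, 0.8823, -0.4540] o=[-1.0764, 0.4604, -0.1762] → [0.4615, 0.0193, 0.1636, 0.1240, 0.8823, -0.4540]
q̇ = J⁺·V = [0.8330, 0.3400, -0.9320, 0.8080]

0.8330 0.3400 -0.9320 0.8080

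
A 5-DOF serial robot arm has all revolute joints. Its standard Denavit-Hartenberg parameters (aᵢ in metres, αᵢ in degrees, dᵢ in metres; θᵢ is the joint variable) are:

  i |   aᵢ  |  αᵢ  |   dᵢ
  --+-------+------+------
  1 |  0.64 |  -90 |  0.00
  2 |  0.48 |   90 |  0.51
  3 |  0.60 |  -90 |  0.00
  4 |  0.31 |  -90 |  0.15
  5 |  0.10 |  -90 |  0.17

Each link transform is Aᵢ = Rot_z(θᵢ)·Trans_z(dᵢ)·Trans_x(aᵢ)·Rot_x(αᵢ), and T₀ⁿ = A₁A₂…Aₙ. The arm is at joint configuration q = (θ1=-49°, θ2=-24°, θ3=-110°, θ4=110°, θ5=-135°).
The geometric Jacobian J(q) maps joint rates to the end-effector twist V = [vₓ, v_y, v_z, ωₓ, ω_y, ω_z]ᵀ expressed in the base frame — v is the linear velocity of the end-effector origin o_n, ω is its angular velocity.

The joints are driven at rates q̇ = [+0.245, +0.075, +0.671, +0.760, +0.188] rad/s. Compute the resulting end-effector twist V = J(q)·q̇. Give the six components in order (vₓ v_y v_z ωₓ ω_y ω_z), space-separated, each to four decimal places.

0.5015 0.1479 0.2484 0.2537 -0.3208 1.2318

o_n = [0.8766, -0.8595, 0.0774]
J₁: ẑ×o_n = [0.8595, 0.8766, -0.0000], ω = ẑ
J2: z=[0.7547, 0.6561, 0.0000] o=[0.4199, -0.4830, 0.0000] → [0.0508, -0.0584, -0.5838, 0.7547, 0.6561, 0.0000]
J3: z=[-0.2668, 0.3070, 0.9135] o=[1.0925, -0.4794, 0.1952] → [0.3111, -0.2286, 0.1677, -0.2668, 0.3070, 0.9135]
J4: z=[0.3051, -0.8723, 0.3822] o=[0.5440, -0.7078, 0.1118] → [0.0879, 0.1376, 0.2439, 0.3051, -0.8723, 0.3822]
J5: z=[0.7678, 0.4627, 0.4432] o=[0.7644, -0.8877, -0.0823] → [0.0614, -0.0729, -0.0303, 0.7678, 0.4627, 0.4432]
V = J·q̇ = [0.5015, 0.1479, 0.2484, 0.2537, -0.3208, 1.2318]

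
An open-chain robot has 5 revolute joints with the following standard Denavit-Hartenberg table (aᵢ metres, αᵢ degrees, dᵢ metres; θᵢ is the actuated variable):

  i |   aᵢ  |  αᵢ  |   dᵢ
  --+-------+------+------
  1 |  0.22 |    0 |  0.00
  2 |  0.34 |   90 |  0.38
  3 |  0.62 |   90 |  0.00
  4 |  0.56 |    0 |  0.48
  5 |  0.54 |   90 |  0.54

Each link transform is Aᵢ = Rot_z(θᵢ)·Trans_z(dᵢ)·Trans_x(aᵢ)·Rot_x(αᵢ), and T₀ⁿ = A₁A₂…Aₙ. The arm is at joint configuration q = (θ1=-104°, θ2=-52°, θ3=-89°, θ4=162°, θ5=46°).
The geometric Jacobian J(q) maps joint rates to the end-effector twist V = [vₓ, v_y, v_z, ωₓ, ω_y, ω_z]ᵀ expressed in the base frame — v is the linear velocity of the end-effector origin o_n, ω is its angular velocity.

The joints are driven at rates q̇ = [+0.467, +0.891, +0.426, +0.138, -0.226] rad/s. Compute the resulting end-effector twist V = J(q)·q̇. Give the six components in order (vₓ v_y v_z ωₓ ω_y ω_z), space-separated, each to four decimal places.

o_n = [0.6068, -0.0077, 0.7515]
J₁: ẑ×o_n = [0.0077, 0.6068, -0.0000], ω = ẑ
J2: z=[0.0000, 0.0000, 1.0000] o=[-0.0532, -0.2135, 0.0000] → [-0.2058, 0.6600, 0.0000, 0.0000, 0.0000, 1.0000]
J3: z=[-0.4067, 0.9135, 0.0000] o=[-0.3638, -0.3518, 0.3800] → [0.3394, 0.1511, -1.0266, -0.4067, 0.9135, 0.0000]
J4: z=[0.9134, 0.4067, -0.0175] o=[-0.3737, -0.3562, -0.2399] → [0.4093, -0.9227, -0.0805, 0.9134, 0.4067, -0.0175]
J5: z=[0.9134, 0.4067, -0.0175] o=[0.0028, 0.0009, 0.2842] → [0.1899, -0.4374, -0.2535, 0.9134, 0.4067, -0.0175]
V = J·q̇ = [-0.0216, 0.9073, -0.3912, -0.2536, 0.3534, 1.3595]

-0.0216 0.9073 -0.3912 -0.2536 0.3534 1.3595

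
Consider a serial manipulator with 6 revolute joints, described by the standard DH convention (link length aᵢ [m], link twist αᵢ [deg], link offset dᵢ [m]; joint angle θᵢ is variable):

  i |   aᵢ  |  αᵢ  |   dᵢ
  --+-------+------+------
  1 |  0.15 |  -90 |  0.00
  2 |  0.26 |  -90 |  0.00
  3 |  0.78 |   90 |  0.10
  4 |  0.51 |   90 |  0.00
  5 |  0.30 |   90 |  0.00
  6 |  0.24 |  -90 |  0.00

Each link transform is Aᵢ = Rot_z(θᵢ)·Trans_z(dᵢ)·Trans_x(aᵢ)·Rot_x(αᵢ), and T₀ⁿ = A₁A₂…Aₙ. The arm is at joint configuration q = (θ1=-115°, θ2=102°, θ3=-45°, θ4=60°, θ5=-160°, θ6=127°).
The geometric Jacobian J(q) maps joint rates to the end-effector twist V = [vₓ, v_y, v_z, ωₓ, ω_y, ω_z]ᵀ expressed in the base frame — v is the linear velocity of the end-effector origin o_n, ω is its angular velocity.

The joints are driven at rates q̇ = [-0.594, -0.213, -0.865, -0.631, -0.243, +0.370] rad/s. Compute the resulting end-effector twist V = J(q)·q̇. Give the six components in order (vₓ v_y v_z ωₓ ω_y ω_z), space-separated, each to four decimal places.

0.5834 -1.3054 0.4566 -0.9021 -0.4985 -0.7780

o_n = [0.8535, 0.0323, -1.0049]
J₁: ẑ×o_n = [-0.0323, 0.8535, 0.0000], ω = ẑ
J2: z=[0.9063, -0.4226, 0.0000] o=[-0.0634, -0.1359, 0.0000] → [0.4247, 0.9107, 0.5400, 0.9063, -0.4226, 0.0000]
J3: z=[0.4134, 0.8865, 0.2079] o=[-0.0405, -0.0870, -0.2543] → [-0.6901, 0.4962, -0.7433, 0.4134, 0.8865, 0.2079]
J4: z=[0.5787, -0.4321, 0.6917] o=[0.5491, -0.1275, -0.7730] → [-0.0103, 0.3447, 0.2240, 0.5787, -0.4321, 0.6917]
J5: z=[0.4021, -0.5867, -0.7029] o=[0.9110, 0.2219, -0.8576] → [-0.0469, 0.0996, -0.1099, 0.4021, -0.5867, -0.7029]
J6: z=[0.3012, -0.6403, 0.7066] o=[0.6516, 0.0731, -0.8818] → [0.1076, 0.1798, 0.1170, 0.3012, -0.6403, 0.7066]
V = J·q̇ = [0.5834, -1.3054, 0.4566, -0.9021, -0.4985, -0.7780]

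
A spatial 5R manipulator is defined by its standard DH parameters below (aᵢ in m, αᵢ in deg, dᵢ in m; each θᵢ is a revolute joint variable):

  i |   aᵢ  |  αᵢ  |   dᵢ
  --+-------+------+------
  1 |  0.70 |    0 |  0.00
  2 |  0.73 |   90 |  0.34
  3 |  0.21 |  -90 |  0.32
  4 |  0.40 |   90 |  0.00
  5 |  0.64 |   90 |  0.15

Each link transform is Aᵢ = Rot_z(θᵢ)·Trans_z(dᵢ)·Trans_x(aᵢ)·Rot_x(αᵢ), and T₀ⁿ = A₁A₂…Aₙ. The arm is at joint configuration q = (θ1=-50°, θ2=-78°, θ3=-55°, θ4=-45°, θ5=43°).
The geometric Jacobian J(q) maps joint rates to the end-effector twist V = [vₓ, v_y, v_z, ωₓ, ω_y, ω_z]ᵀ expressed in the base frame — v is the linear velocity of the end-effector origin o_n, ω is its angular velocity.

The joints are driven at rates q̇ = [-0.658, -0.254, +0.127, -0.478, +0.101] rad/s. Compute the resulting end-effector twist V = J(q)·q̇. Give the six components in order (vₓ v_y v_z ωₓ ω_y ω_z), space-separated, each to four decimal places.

-0.9308 1.5286 0.4322 0.1099 0.4630 -1.1277

o_n = [-1.2925, -1.0774, 0.0024]
J₁: ẑ×o_n = [1.0774, -1.2925, 0.0000], ω = ẑ
J2: z=[0.0000, 0.0000, 1.0000] o=[0.4500, -0.5362, 0.0000] → [0.5412, -1.7425, 0.0000, 0.0000, 0.0000, 1.0000]
J3: z=[-0.7880, 0.6157, 0.0000] o=[0.0005, -1.1115, 0.3400] → [-0.2078, -0.2660, 0.7692, -0.7880, 0.6157, 0.0000]
J4: z=[-0.5043, -0.6455, 0.5736] o=[-0.3258, -1.0094, 0.1680] → [0.1459, -0.6380, -0.5897, -0.5043, -0.6455, 0.5736]
J5: z=[-0.3075, 0.7549, 0.5792] o=[-0.6486, -0.9631, -0.0637] → [0.1161, -0.3527, 0.5213, -0.3075, 0.7549, 0.5792]
V = J·q̇ = [-0.9308, 1.5286, 0.4322, 0.1099, 0.4630, -1.1277]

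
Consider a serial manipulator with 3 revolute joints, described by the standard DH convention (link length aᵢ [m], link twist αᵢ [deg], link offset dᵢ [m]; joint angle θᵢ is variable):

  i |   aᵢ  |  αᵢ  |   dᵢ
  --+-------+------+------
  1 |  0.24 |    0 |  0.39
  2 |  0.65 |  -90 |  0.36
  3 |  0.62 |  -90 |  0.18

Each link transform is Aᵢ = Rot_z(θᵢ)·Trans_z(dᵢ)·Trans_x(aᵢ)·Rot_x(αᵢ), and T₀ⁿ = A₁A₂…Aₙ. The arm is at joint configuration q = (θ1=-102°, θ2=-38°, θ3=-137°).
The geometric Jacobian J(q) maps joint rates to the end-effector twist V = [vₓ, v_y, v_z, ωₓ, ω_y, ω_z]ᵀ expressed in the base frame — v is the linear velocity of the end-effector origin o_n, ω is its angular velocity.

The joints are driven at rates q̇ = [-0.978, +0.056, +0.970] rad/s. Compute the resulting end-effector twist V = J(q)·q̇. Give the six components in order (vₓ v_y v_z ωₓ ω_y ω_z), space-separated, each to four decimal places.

-0.7874 -0.1827 0.4398 0.6235 -0.7431 -0.9220

o_n = [-0.0848, -0.4990, 1.1728]
J₁: ẑ×o_n = [0.4990, -0.0848, 0.0000], ω = ẑ
J2: z=[0.0000, 0.0000, 1.0000] o=[-0.0499, -0.2348, 0.3900] → [0.2642, -0.0349, 0.0000, 0.0000, 0.0000, 1.0000]
J3: z=[0.6428, -0.7660, 0.0000] o=[-0.5478, -0.6526, 0.7500] → [-0.3239, -0.2718, 0.4534, 0.6428, -0.7660, 0.0000]
V = J·q̇ = [-0.7874, -0.1827, 0.4398, 0.6235, -0.7431, -0.9220]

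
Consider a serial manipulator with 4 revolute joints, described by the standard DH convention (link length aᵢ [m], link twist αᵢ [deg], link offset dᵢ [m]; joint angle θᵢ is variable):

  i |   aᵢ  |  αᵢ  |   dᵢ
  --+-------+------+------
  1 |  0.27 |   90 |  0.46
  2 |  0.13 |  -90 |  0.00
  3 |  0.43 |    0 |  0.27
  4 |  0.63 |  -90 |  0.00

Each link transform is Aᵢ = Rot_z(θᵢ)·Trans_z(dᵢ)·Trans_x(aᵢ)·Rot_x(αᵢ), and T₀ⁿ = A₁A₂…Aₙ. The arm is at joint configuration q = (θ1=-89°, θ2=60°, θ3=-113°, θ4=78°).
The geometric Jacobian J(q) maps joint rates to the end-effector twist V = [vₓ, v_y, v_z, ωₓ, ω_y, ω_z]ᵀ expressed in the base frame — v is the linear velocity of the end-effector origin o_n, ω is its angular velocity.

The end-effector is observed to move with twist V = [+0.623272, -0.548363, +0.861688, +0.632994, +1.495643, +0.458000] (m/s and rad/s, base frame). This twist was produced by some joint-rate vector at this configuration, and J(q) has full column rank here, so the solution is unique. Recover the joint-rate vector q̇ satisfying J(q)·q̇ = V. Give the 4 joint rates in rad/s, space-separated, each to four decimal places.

-0.3990 -0.6590 0.9590 0.7550

o_n = [-0.7523, -0.2884, 1.0090]
J₁: ẑ×o_n = [0.2884, -0.7523, 0.0000], ω = ẑ
J2: z=[-0.9998, -0.0175, 0.0000] o=[0.0047, -0.2700, 0.4600] → [-0.0096, 0.5489, 0.0052, -0.9998, -0.0175, 0.0000]
J3: z=[-0.0151, 0.8659, 0.5000] o=[0.0058, -0.3349, 0.5726] → [0.3546, -0.3725, 0.6557, -0.0151, 0.8659, 0.5000]
J4: z=[-0.0151, 0.8659, 0.5000] o=[-0.3955, -0.0241, 0.5621] → [0.5191, -0.1716, 0.3129, -0.0151, 0.8659, 0.5000]
q̇ = J⁺·V = [-0.3990, -0.6590, 0.9590, 0.7550]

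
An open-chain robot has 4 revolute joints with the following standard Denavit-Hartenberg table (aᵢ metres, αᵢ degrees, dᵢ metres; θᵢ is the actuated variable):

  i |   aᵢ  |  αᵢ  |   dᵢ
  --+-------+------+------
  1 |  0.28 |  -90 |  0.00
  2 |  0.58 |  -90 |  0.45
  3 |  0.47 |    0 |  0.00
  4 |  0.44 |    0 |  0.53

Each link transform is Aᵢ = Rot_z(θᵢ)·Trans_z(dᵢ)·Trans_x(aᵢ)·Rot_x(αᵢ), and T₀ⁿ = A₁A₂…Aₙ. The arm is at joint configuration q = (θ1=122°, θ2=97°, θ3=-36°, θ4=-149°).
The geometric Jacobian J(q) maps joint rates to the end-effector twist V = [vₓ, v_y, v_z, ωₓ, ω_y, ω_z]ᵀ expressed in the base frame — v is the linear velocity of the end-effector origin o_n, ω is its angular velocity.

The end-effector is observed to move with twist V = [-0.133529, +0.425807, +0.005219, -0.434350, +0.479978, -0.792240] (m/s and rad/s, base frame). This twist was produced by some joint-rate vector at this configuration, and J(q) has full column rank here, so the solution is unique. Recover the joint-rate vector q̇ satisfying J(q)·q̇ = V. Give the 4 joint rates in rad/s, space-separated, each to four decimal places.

-0.7140 0.1140 0.1370 -0.7790

o_n = [-0.4193, -0.6271, -0.4534]
J₁: ẑ×o_n = [0.6271, -0.4193, 0.0000], ω = ẑ
J2: z=[-0.8480, -0.5299, 0.0000] o=[-0.1484, 0.2375, 0.0000] → [0.2403, -0.3845, 0.5897, -0.8480, -0.5299, 0.0000]
J3: z=[0.5260, -0.8417, 0.1219] o=[-0.4925, -0.0610, -0.5757] → [-0.0339, -0.0554, -0.2361, 0.5260, -0.8417, 0.1219]
J4: z=[0.5260, -0.8417, 0.1219] o=[-0.7023, -0.2466, -0.9531] → [-0.3742, -0.2283, 0.0381, 0.5260, -0.8417, 0.1219]
q̇ = J⁺·V = [-0.7140, 0.1140, 0.1370, -0.7790]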